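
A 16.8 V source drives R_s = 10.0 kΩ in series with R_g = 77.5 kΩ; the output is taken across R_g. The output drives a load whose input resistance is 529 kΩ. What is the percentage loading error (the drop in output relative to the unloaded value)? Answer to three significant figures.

1.65 %

The divider's output (Thévenin) resistance is R_s‖R_g = 8.857 kΩ.
Fractional drop under load = R_th/(R_th + R_L) = 8.857 / (8.857 + 529) = 0.01647.
So the output falls by 1.65 %.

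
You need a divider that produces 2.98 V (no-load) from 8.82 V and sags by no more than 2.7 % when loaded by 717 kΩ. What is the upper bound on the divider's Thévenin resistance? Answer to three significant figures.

R_th ≤ 19.9 kΩ

Loading drop = R_th/(R_th + R_L) ≤ 0.0270, so R_th ≤ R_L · ε/(1−ε) = 717 kΩ × 0.0270/0.9730 = 19.9 kΩ.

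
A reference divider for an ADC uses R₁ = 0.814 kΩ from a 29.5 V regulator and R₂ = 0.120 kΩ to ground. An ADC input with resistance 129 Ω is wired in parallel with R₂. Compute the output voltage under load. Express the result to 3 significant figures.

The load sits in parallel with R₂: R₂‖R_L = (120 × 129) / (120 + 129) = 62.17 Ω.
V_out = 29.5 × 62.17 / (814 + 62.17) = 29.5 × 62.17/876.2 = 2.09 V.

V_out ≈ 2.09 V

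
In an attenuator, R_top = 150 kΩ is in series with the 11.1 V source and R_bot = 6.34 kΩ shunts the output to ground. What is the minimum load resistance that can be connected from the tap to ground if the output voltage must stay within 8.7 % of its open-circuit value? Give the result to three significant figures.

R_L(min) ≈ 63.8 kΩ

Output resistance R_th = R_top‖R_bot = (150 × 6.34)/156.3 = 6.083 kΩ.
The fractional drop is R_th/(R_th + R_L); requiring this ≤ 0.0870 gives R_L ≥ R_th(1/0.0870 − 1) = 6.083 × 10.49 = 63.8 kΩ.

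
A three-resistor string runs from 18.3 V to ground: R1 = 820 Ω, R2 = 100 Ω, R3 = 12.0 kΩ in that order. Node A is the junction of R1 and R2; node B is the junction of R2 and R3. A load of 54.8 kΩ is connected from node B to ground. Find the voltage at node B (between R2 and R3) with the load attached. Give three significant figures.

At node B, R3 is in parallel with the load: R3‖R_L = 9844 Ω.
Below node A the resistance is R2 + (R3‖R_L) = 9944 Ω, so V_A = 18.3 × 9944/10760 = 16.91 V.
Then V_B = V_A × (R3‖R_L)/(R2 + R3‖R_L) = 16.91 × 9844/9944 = 16.7 V.

V ≈ 16.7 V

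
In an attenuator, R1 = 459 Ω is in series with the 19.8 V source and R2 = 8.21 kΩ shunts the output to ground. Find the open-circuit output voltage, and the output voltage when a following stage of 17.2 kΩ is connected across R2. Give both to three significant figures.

Open-circuit: V = 19.8 × 8210/(459 + 8210) = 18.8 V.
With the load, R2 becomes R2‖R_L = 5557 Ω, so V = 19.8 × 5557/6016 = 18.3 V.

Unloaded: 18.8 V; loaded: 18.3 V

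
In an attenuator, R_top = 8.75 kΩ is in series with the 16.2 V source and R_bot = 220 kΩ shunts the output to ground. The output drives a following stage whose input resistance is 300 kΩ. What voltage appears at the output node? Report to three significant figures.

The load sits in parallel with R_bot: R_bot‖R_L = (220 × 300) / (220 + 300) = 126.9 kΩ.
V_out = 16.2 × 126.9 / (8.75 + 126.9) = 16.2 × 126.9/135.7 = 15.2 V.

V_out ≈ 15.2 V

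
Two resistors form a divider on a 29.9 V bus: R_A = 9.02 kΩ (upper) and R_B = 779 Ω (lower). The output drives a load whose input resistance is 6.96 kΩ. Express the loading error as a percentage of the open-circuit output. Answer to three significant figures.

Unloaded V = 29.9 × 779/9799 = 2.3770 V.
Loaded: R_B‖R_L = 700.6 Ω, giving V = 29.9 × 700.6/9721 = 2.1550 V.
Drop = (2.3770 − 2.1550) / 2.3770 = 9.34 %.

9.34 %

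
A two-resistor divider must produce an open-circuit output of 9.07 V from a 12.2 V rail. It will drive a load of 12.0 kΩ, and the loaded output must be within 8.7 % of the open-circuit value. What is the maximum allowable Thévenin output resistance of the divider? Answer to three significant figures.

R_th ≤ 1.14 kΩ

Loading drop = R_th/(R_th + R_L) ≤ 0.0870, so R_th ≤ R_L · ε/(1−ε) = 12.0 kΩ × 0.0870/0.9130 = 1.14 kΩ.
(Any R1, R2 with R2/(R1+R2) = 0.743 and R1‖R2 ≤ 1.14 kΩ will meet the spec.)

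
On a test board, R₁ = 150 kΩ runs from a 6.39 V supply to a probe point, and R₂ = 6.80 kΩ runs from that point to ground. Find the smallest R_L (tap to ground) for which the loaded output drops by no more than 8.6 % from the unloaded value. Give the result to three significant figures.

Output resistance R_th = R₁‖R₂ = (150 × 6.80)/156.8 = 6.505 kΩ.
The fractional drop is R_th/(R_th + R_L); requiring this ≤ 0.0860 gives R_L ≥ R_th(1/0.0860 − 1) = 6.505 × 10.63 = 69.1 kΩ.

R_L(min) ≈ 69.1 kΩ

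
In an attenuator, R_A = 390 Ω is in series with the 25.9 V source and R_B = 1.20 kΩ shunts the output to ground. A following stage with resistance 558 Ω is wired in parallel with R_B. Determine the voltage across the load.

The load sits in parallel with R_B: R_B‖R_L = (1200 × 558) / (1200 + 558) = 380.9 Ω.
V_out = 25.9 × 380.9 / (390 + 380.9) = 25.9 × 380.9/770.9 = 12.8 V.

V_out ≈ 12.8 V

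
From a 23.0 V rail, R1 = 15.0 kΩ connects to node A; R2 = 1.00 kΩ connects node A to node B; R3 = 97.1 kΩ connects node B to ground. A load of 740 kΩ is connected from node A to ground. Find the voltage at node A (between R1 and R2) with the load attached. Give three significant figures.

Below node A the series string R2+R3 = 98.10 kΩ sits in parallel with the 740 kΩ load: 86.62 kΩ.
V_A = 23.0 × 86.62/(15.0 + 86.62) = 19.6 V.

V ≈ 19.6 V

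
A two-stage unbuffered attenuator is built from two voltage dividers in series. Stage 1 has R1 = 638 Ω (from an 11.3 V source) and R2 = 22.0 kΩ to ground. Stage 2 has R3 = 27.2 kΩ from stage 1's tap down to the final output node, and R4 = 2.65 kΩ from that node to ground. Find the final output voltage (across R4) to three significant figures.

Stage 2 presents R3+R4 = 29850 Ω as a load on stage 1's tap.
Stage 1's lower leg becomes R2‖(R3+R4) = 12670 Ω, so V_mid = 11.3 × 12670/13300 = 10.76 V.
Stage 2 is itself unloaded: V_out = V_mid × R4/(R3+R4) = 10.76 × 2650/29850 = 0.955 V.

V_out ≈ 0.955 V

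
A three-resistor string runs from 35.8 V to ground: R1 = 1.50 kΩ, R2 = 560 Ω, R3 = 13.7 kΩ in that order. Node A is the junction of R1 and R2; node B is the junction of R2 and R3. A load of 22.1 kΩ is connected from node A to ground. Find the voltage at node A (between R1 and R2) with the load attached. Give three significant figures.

Below node A the series string R2+R3 = 14260 Ω sits in parallel with the 22100 Ω load: 8667 Ω.
V_A = 35.8 × 8667/(1500 + 8667) = 30.5 V.

V ≈ 30.5 V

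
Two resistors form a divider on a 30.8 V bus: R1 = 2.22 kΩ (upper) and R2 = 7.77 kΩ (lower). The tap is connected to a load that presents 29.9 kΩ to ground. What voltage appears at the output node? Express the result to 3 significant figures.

The load sits in parallel with R2: R2‖R_L = (7.77 × 29.9) / (7.77 + 29.9) = 6.167 kΩ.
V_out = 30.8 × 6.167 / (2.22 + 6.167) = 30.8 × 6.167/8.387 = 22.6 V.

V_out ≈ 22.6 V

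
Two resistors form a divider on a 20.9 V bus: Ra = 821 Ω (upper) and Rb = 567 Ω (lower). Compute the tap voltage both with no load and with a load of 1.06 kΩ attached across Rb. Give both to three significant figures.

Open-circuit: V = 20.9 × 567/(821 + 567) = 8.54 V.
With the load, Rb becomes Rb‖R_L = 369.4 Ω, so V = 20.9 × 369.4/1190 = 6.49 V.

Unloaded: 8.54 V; loaded: 6.49 V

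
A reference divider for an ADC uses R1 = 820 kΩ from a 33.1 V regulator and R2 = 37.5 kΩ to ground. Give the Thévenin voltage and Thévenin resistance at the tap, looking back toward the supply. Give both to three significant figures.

V_th = 1.45 V, R_th = 35.9 kΩ

V_th is the open-circuit tap voltage: 33.1 × 37.5/(820 + 37.5) = 1.45 V.
With the supply zeroed, R1 and R2 appear in parallel from the tap: R_th = R1‖R2 = (820 × 37.5)/857.5 = 35.9 kΩ.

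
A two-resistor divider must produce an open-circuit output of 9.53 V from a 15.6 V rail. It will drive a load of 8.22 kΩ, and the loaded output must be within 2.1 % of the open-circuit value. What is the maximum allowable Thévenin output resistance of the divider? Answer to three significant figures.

R_th ≤ 176 Ω

Loading drop = R_th/(R_th + R_L) ≤ 0.0210, so R_th ≤ R_L · ε/(1−ε) = 8.22 kΩ × 0.0210/0.9790 = 176 Ω.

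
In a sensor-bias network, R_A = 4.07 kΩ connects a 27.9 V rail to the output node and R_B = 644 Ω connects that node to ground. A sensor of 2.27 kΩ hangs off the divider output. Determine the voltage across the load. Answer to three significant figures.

The load sits in parallel with R_B: R_B‖R_L = (644 × 2270) / (644 + 2270) = 501.7 Ω.
V_out = 27.9 × 501.7 / (4070 + 501.7) = 27.9 × 501.7/4572 = 3.06 V.
(Unloaded it would have been 3.81 V.)

V_out ≈ 3.06 V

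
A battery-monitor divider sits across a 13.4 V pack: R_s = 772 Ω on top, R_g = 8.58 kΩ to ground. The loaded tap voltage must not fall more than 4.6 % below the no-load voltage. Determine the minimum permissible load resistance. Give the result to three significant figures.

Output resistance R_th = R_s‖R_g = (772 × 8580)/9352 = 708.3 Ω.
The fractional drop is R_th/(R_th + R_L); requiring this ≤ 0.0460 gives R_L ≥ R_th(1/0.0460 − 1) = 708.3 × 20.74 = 14.7 kΩ.

R_L(min) ≈ 14.7 kΩ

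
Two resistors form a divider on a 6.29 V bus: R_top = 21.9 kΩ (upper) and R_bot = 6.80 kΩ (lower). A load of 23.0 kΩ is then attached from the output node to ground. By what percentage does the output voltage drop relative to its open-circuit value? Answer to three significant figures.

Unloaded V = 6.29 × 6.80/28.70 = 1.490 V.
Loaded: R_bot‖R_L = 5.248 kΩ, giving V = 6.29 × 5.248/27.15 = 1.216 V.
Drop = (1.490 − 1.216) / 1.490 = 18.4 %.

18.4 %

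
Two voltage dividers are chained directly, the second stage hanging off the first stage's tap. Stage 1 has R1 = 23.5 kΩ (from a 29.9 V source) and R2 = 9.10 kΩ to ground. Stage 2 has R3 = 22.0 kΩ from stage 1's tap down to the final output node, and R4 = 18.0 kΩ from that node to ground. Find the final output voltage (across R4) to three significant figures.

Stage 2 presents R3+R4 = 40.00 kΩ as a load on stage 1's tap.
Stage 1's lower leg becomes R2‖(R3+R4) = 7.413 kΩ, so V_mid = 29.9 × 7.413/30.91 = 7.170 V.
Stage 2 is itself unloaded: V_out = V_mid × R4/(R3+R4) = 7.170 × 18.0/40.00 = 3.23 V.

V_out ≈ 3.23 V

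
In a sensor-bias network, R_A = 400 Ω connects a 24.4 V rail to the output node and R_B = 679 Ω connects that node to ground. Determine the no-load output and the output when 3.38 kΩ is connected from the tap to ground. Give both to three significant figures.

Open-circuit: V = 24.4 × 679/(400 + 679) = 15.4 V.
With the load, R_B becomes R_B‖R_L = 565.4 Ω, so V = 24.4 × 565.4/965.4 = 14.3 V.

Unloaded: 15.4 V; loaded: 14.3 V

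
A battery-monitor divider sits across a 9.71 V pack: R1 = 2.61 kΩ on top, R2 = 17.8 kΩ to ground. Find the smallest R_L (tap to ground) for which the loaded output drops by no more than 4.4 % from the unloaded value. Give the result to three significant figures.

R_L(min) ≈ 49.5 kΩ

Output resistance R_th = R1‖R2 = (2.61 × 17.8)/20.41 = 2.276 kΩ.
The fractional drop is R_th/(R_th + R_L); requiring this ≤ 0.0440 gives R_L ≥ R_th(1/0.0440 − 1) = 2.276 × 21.73 = 49.5 kΩ.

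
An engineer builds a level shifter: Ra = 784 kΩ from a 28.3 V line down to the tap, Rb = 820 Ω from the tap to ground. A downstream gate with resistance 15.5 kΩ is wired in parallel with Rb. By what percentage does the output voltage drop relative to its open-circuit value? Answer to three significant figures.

The divider's output (Thévenin) resistance is Ra‖Rb = 819.1 Ω.
Fractional drop under load = R_th/(R_th + R_L) = 819.1 / (819.1 + 15500) = 0.05020.
So the output falls by 5.02 %.

5.02 %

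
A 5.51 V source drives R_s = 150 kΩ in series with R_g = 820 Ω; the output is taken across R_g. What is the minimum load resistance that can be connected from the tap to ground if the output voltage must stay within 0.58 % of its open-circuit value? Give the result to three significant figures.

R_L(min) ≈ 140 kΩ

Output resistance R_th = R_s‖R_g = (150000 × 820)/150800 = 815.5 Ω.
The fractional drop is R_th/(R_th + R_L); requiring this ≤ 0.00580 gives R_L ≥ R_th(1/0.00580 − 1) = 815.5 × 171.4 = 140 kΩ.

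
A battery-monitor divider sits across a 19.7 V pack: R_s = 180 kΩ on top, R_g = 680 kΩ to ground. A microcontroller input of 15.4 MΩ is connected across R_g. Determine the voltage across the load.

The load sits in parallel with R_g: R_g‖R_L = (680 × 15400) / (680 + 15400) = 651.2 kΩ.
V_out = 19.7 × 651.2 / (180 + 651.2) = 19.7 × 651.2/831.2 = 15.4 V.

V_out ≈ 15.4 V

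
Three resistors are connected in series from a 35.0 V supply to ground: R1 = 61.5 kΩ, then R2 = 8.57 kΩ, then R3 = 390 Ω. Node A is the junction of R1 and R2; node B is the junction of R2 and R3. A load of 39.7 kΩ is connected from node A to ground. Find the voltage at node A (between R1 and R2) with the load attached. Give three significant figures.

Below node A the series string R2+R3 = 8960 Ω sits in parallel with the 39700 Ω load: 7310 Ω.
V_A = 35.0 × 7310/(61500 + 7310) = 3.72 V.

V ≈ 3.72 V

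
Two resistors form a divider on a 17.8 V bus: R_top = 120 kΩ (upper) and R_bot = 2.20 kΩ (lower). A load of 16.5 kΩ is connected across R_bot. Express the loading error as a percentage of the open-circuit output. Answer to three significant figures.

The divider's output (Thévenin) resistance is R_top‖R_bot = 2.160 kΩ.
Fractional drop under load = R_th/(R_th + R_L) = 2.160 / (2.160 + 16.5) = 0.1158.
So the output falls by 11.6 %.

11.6 %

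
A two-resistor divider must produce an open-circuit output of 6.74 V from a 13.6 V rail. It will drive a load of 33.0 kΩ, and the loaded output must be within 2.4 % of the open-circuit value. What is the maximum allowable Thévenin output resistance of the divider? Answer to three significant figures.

Loading drop = R_th/(R_th + R_L) ≤ 0.0240, so R_th ≤ R_L · ε/(1−ε) = 33.0 kΩ × 0.0240/0.9760 = 811 Ω.

R_th ≤ 811 Ω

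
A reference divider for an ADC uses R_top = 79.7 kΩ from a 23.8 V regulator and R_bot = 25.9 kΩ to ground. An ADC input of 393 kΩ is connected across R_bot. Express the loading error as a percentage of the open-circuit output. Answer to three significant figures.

The divider's output (Thévenin) resistance is R_top‖R_bot = 19.55 kΩ.
Fractional drop under load = R_th/(R_th + R_L) = 19.55 / (19.55 + 393) = 0.04738.
So the output falls by 4.74 %.

4.74 %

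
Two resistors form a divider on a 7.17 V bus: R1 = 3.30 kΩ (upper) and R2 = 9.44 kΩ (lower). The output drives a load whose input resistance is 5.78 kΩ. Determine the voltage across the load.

V_out ≈ 3.73 V

The load sits in parallel with R2: R2‖R_L = (9.44 × 5.78) / (9.44 + 5.78) = 3.585 kΩ.
V_out = 7.17 × 3.585 / (3.30 + 3.585) = 7.17 × 3.585/6.885 = 3.73 V.
(Unloaded it would have been 5.31 V.)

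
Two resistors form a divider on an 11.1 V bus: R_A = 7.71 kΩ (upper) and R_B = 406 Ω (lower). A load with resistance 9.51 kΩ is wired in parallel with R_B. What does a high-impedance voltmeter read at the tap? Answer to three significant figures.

V_out ≈ 0.534 V

The load sits in parallel with R_B: R_B‖R_L = (406 × 9510) / (406 + 9510) = 389.4 Ω.
V_out = 11.1 × 389.4 / (7710 + 389.4) = 11.1 × 389.4/8099 = 0.534 V.
(Unloaded it would have been 0.555 V.)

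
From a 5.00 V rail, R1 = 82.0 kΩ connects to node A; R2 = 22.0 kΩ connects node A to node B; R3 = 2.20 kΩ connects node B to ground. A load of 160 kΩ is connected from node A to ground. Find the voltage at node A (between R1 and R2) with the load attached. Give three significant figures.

Below node A the series string R2+R3 = 24.20 kΩ sits in parallel with the 160 kΩ load: 21.02 kΩ.
V_A = 5.00 × 21.02/(82.0 + 21.02) = 1.02 V.

V ≈ 1.02 V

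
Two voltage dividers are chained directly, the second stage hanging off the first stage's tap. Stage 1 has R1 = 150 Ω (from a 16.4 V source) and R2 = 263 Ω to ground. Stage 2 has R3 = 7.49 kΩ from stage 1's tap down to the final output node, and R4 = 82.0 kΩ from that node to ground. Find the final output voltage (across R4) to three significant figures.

Stage 2 presents R3+R4 = 89490 Ω as a load on stage 1's tap.
Stage 1's lower leg becomes R2‖(R3+R4) = 262.2 Ω, so V_mid = 16.4 × 262.2/412.2 = 10.43 V.
Stage 2 is itself unloaded: V_out = V_mid × R4/(R3+R4) = 10.43 × 82000/89490 = 9.56 V.

V_out ≈ 9.56 V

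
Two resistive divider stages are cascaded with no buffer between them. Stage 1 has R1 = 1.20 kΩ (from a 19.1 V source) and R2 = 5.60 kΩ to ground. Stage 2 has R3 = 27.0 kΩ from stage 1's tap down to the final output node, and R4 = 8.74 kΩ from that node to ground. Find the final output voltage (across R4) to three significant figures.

V_out ≈ 3.74 V

Stage 2 presents R3+R4 = 35.74 kΩ as a load on stage 1's tap.
Stage 1's lower leg becomes R2‖(R3+R4) = 4.841 kΩ, so V_mid = 19.1 × 4.841/6.041 = 15.31 V.
Stage 2 is itself unloaded: V_out = V_mid × R4/(R3+R4) = 15.31 × 8.74/35.74 = 3.74 V.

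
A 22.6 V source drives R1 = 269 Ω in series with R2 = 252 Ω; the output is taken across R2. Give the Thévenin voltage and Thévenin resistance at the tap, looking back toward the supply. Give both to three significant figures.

V_th is the open-circuit tap voltage: 22.6 × 252/(269 + 252) = 10.9 V.
With the supply zeroed, R1 and R2 appear in parallel from the tap: R_th = R1‖R2 = (269 × 252)/521.0 = 130 Ω.

V_th = 10.9 V, R_th = 130 Ω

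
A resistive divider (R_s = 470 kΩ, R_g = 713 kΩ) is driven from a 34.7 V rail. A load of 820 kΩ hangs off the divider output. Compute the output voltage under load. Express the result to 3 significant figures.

V_out ≈ 15.5 V

The load sits in parallel with R_g: R_g‖R_L = (713 × 820) / (713 + 820) = 381.4 kΩ.
V_out = 34.7 × 381.4 / (470 + 381.4) = 34.7 × 381.4/851.4 = 15.5 V.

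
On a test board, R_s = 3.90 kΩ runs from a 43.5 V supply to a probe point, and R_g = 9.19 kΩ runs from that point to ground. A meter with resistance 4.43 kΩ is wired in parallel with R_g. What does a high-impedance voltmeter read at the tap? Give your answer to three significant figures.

The load sits in parallel with R_g: R_g‖R_L = (9.19 × 4.43) / (9.19 + 4.43) = 2.989 kΩ.
V_out = 43.5 × 2.989 / (3.90 + 2.989) = 43.5 × 2.989/6.889 = 18.9 V.
(Unloaded it would have been 30.5 V.)

V_out ≈ 18.9 V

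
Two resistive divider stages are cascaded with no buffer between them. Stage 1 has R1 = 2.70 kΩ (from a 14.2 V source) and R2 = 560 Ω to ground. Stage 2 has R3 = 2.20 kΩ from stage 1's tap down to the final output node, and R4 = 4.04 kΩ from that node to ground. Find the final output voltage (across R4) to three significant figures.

V_out ≈ 1.47 V

Stage 2 presents R3+R4 = 6240 Ω as a load on stage 1's tap.
Stage 1's lower leg becomes R2‖(R3+R4) = 513.9 Ω, so V_mid = 14.2 × 513.9/3214 = 2.271 V.
Stage 2 is itself unloaded: V_out = V_mid × R4/(R3+R4) = 2.271 × 4040/6240 = 1.47 V.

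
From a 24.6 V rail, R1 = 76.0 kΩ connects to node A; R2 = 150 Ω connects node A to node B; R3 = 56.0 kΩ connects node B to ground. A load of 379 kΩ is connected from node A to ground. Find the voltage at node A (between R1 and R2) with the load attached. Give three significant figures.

Below node A the series string R2+R3 = 56150 Ω sits in parallel with the 379000 Ω load: 48900 Ω.
V_A = 24.6 × 48900/(76000 + 48900) = 9.63 V.

V ≈ 9.63 V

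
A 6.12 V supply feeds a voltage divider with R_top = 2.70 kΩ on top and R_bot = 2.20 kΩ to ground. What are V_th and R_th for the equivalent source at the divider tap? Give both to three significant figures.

V_th = 2.75 V, R_th = 1.21 kΩ

V_th is the open-circuit tap voltage: 6.12 × 2.20/(2.70 + 2.20) = 2.75 V.
With the supply zeroed, R_top and R_bot appear in parallel from the tap: R_th = R_top‖R_bot = (2.70 × 2.20)/4.900 = 1.21 kΩ.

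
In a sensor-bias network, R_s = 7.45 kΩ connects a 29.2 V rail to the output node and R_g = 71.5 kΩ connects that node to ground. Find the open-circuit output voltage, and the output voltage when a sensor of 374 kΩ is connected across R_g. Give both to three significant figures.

Open-circuit: V = 29.2 × 71.5/(7.45 + 71.5) = 26.4 V.
With the load, R_g becomes R_g‖R_L = 60.02 kΩ, so V = 29.2 × 60.02/67.47 = 26.0 V.

Unloaded: 26.4 V; loaded: 26.0 V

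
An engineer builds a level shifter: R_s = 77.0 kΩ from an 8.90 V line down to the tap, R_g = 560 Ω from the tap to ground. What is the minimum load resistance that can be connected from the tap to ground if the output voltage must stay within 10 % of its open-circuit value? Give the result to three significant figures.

Output resistance R_th = R_s‖R_g = (77000 × 560)/77560 = 556.0 Ω.
The fractional drop is R_th/(R_th + R_L); requiring this ≤ 0.100 gives R_L ≥ R_th(1/0.100 − 1) = 556.0 × 9.000 = 5.00 kΩ.

R_L(min) ≈ 5.00 kΩ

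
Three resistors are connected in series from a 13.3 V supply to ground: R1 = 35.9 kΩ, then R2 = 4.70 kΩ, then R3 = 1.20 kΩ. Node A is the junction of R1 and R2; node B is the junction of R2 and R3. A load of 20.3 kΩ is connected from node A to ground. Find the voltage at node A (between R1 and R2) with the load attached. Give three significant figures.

V ≈ 1.50 V

Below node A the series string R2+R3 = 5.900 kΩ sits in parallel with the 20.3 kΩ load: 4.571 kΩ.
V_A = 13.3 × 4.571/(35.9 + 4.571) = 1.50 V.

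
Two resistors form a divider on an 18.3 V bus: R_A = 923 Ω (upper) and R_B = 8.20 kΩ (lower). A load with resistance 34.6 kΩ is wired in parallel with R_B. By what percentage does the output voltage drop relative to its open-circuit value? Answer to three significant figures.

The divider's output (Thévenin) resistance is R_A‖R_B = 829.6 Ω.
Fractional drop under load = R_th/(R_th + R_L) = 829.6 / (829.6 + 34600) = 0.02342.
So the output falls by 2.34 %.

2.34 %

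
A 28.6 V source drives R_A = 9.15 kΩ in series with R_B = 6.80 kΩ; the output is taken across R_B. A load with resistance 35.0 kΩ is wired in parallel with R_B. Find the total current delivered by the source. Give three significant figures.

R_B‖R_L = 5.694 kΩ, so the source sees R_A + R_B‖R_L = 14.84 kΩ.
I = 28.6 V / 14.84 kΩ = 1.93 mA.

I ≈ 1.93 mA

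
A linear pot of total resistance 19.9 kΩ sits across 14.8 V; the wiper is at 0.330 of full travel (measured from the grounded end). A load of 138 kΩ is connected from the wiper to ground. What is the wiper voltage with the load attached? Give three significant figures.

V ≈ 4.73 V

The wiper splits the pot into (1−α)R = 13.33 kΩ above and αR = 6.567 kΩ below.
Lower section ‖ load = 6.269 kΩ.
V_wiper = 14.8 × 6.269/(13.33 + 6.269) = 4.73 V.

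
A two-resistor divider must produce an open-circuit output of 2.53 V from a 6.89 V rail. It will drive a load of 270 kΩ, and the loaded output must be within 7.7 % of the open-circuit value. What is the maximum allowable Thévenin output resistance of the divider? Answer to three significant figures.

R_th ≤ 22.5 kΩ

Loading drop = R_th/(R_th + R_L) ≤ 0.0770, so R_th ≤ R_L · ε/(1−ε) = 270 kΩ × 0.0770/0.9230 = 22.5 kΩ.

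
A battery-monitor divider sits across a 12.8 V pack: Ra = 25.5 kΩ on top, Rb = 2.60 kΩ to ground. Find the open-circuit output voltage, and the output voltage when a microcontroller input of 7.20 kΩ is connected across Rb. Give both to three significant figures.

Open-circuit: V = 12.8 × 2.60/(25.5 + 2.60) = 1.18 V.
With the load, Rb becomes Rb‖R_L = 1.910 kΩ, so V = 12.8 × 1.910/27.41 = 0.892 V.

Unloaded: 1.18 V; loaded: 0.892 V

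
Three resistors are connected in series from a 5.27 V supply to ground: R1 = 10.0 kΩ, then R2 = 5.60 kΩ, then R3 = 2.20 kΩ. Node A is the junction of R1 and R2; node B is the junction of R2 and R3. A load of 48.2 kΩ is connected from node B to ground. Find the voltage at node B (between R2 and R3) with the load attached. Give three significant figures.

At node B, R3 is in parallel with the load: R3‖R_L = 2.104 kΩ.
Below node A the resistance is R2 + (R3‖R_L) = 7.704 kΩ, so V_A = 5.27 × 7.704/17.70 = 2.293 V.
Then V_B = V_A × (R3‖R_L)/(R2 + R3‖R_L) = 2.293 × 2.104/7.704 = 0.626 V.

V ≈ 0.626 V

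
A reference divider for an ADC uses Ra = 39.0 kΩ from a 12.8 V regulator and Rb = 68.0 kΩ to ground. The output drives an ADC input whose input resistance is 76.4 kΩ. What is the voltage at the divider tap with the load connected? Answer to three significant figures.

V_out ≈ 6.14 V

The load sits in parallel with Rb: Rb‖R_L = (68.0 × 76.4) / (68.0 + 76.4) = 35.98 kΩ.
V_out = 12.8 × 35.98 / (39.0 + 35.98) = 12.8 × 35.98/74.98 = 6.14 V.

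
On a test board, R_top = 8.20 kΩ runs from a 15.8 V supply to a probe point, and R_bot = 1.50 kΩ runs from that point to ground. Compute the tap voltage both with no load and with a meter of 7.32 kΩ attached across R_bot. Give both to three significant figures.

Open-circuit: V = 15.8 × 1.50/(8.20 + 1.50) = 2.44 V.
With the load, R_bot becomes R_bot‖R_L = 1.245 kΩ, so V = 15.8 × 1.245/9.445 = 2.08 V.

Unloaded: 2.44 V; loaded: 2.08 V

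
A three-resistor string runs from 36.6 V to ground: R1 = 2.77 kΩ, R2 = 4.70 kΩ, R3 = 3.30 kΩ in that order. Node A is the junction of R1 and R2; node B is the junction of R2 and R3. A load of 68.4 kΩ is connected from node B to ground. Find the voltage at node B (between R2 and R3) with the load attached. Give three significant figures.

V ≈ 10.9 V

At node B, R3 is in parallel with the load: R3‖R_L = 3.148 kΩ.
Below node A the resistance is R2 + (R3‖R_L) = 7.848 kΩ, so V_A = 36.6 × 7.848/10.62 = 27.05 V.
Then V_B = V_A × (R3‖R_L)/(R2 + R3‖R_L) = 27.05 × 3.148/7.848 = 10.9 V.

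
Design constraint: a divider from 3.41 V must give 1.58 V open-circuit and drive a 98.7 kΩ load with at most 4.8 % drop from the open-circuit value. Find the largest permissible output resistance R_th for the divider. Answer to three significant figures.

R_th ≤ 4.98 kΩ

Loading drop = R_th/(R_th + R_L) ≤ 0.0480, so R_th ≤ R_L · ε/(1−ε) = 98.7 kΩ × 0.0480/0.9520 = 4.98 kΩ.
(Any R1, R2 with R2/(R1+R2) = 0.463 and R1‖R2 ≤ 4.98 kΩ will meet the spec.)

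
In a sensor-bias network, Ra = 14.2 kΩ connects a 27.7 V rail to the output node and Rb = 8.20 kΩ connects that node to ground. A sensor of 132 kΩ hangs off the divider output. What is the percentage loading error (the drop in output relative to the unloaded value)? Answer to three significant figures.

The divider's output (Thévenin) resistance is Ra‖Rb = 5.198 kΩ.
Fractional drop under load = R_th/(R_th + R_L) = 5.198 / (5.198 + 132) = 0.03789.
So the output falls by 3.79 %.

3.79 %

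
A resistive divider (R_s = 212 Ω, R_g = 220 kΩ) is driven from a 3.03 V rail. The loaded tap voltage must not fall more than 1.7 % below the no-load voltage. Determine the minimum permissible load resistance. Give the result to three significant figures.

Output resistance R_th = R_s‖R_g = (212 × 220000)/220200 = 211.8 Ω.
The fractional drop is R_th/(R_th + R_L); requiring this ≤ 0.0170 gives R_L ≥ R_th(1/0.0170 − 1) = 211.8 × 57.82 = 12.2 kΩ.

R_L(min) ≈ 12.2 kΩ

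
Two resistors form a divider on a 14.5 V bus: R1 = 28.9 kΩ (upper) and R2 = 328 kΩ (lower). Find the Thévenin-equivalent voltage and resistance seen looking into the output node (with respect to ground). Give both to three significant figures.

V_th = 13.3 V, R_th = 26.6 kΩ

V_th is the open-circuit tap voltage: 14.5 × 328/(28.9 + 328) = 13.3 V.
With the supply zeroed, R1 and R2 appear in parallel from the tap: R_th = R1‖R2 = (28.9 × 328)/356.9 = 26.6 kΩ.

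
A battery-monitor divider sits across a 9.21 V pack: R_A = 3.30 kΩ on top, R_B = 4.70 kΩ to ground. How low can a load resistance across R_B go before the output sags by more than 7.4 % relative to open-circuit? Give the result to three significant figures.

R_L(min) ≈ 24.3 kΩ

Output resistance R_th = R_A‖R_B = (3.30 × 4.70)/8.000 = 1.939 kΩ.
The fractional drop is R_th/(R_th + R_L); requiring this ≤ 0.0740 gives R_L ≥ R_th(1/0.0740 − 1) = 1.939 × 12.51 = 24.3 kΩ.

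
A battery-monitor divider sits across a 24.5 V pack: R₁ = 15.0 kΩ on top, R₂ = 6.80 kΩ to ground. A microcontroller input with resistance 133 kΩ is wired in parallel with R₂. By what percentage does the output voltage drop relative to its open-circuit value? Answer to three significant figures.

The divider's output (Thévenin) resistance is R₁‖R₂ = 4.679 kΩ.
Fractional drop under load = R_th/(R_th + R_L) = 4.679 / (4.679 + 133) = 0.03398.
So the output falls by 3.40 %.

3.40 %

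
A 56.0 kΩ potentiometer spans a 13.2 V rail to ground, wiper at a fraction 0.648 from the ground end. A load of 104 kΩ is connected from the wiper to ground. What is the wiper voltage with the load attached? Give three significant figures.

V ≈ 7.62 V

The wiper splits the pot into (1−α)R = 19.71 kΩ above and αR = 36.29 kΩ below.
Lower section ‖ load = 26.90 kΩ.
V_wiper = 13.2 × 26.90/(19.71 + 26.90) = 7.62 V.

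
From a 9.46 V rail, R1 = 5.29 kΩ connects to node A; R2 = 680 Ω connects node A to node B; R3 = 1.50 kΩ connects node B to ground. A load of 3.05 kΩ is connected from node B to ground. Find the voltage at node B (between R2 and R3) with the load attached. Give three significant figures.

At node B, R3 is in parallel with the load: R3‖R_L = 1005 Ω.
Below node A the resistance is R2 + (R3‖R_L) = 1685 Ω, so V_A = 9.46 × 1685/6975 = 2.286 V.
Then V_B = V_A × (R3‖R_L)/(R2 + R3‖R_L) = 2.286 × 1005/1685 = 1.36 V.

V ≈ 1.36 V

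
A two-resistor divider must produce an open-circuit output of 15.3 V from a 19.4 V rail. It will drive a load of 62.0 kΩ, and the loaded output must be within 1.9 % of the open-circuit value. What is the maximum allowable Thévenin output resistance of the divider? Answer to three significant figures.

R_th ≤ 1.20 kΩ

Loading drop = R_th/(R_th + R_L) ≤ 0.0190, so R_th ≤ R_L · ε/(1−ε) = 62.0 kΩ × 0.0190/0.9810 = 1.20 kΩ.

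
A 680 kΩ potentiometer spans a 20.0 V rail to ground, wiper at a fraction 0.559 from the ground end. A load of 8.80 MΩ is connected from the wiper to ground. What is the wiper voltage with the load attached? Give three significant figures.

V ≈ 11.0 V

The wiper splits the pot into (1−α)R = 299.9 kΩ above and αR = 380.1 kΩ below.
Lower section ‖ load = 364.4 kΩ.
V_wiper = 20.0 × 364.4/(299.9 + 364.4) = 11.0 V.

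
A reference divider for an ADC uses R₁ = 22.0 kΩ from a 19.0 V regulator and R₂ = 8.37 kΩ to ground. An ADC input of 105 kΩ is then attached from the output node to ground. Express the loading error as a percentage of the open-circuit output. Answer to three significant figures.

5.46 %

The divider's output (Thévenin) resistance is R₁‖R₂ = 6.063 kΩ.
Fractional drop under load = R_th/(R_th + R_L) = 6.063 / (6.063 + 105) = 0.05459.
So the output falls by 5.46 %.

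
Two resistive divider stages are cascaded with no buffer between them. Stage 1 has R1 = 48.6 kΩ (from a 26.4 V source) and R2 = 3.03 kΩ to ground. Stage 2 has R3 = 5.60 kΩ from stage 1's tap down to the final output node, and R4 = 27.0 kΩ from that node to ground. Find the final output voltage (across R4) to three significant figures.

Stage 2 presents R3+R4 = 32.60 kΩ as a load on stage 1's tap.
Stage 1's lower leg becomes R2‖(R3+R4) = 2.772 kΩ, so V_mid = 26.4 × 2.772/51.37 = 1.425 V.
Stage 2 is itself unloaded: V_out = V_mid × R4/(R3+R4) = 1.425 × 27.0/32.60 = 1.18 V.

V_out ≈ 1.18 V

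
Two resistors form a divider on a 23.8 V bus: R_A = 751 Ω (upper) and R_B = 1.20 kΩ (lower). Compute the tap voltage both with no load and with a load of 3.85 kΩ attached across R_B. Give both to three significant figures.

Unloaded: 14.6 V; loaded: 13.1 V

Open-circuit: V = 23.8 × 1200/(751 + 1200) = 14.6 V.
With the load, R_B becomes R_B‖R_L = 914.9 Ω, so V = 23.8 × 914.9/1666 = 13.1 V.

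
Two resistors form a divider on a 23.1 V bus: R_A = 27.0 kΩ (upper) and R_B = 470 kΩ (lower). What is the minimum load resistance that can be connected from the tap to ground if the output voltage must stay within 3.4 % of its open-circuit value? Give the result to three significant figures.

R_L(min) ≈ 725 kΩ

Output resistance R_th = R_A‖R_B = (27.0 × 470)/497.0 = 25.53 kΩ.
The fractional drop is R_th/(R_th + R_L); requiring this ≤ 0.0340 gives R_L ≥ R_th(1/0.0340 − 1) = 25.53 × 28.41 = 725 kΩ.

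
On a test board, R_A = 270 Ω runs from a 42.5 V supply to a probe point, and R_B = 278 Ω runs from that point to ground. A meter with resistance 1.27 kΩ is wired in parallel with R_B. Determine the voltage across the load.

V_out ≈ 19.5 V

The load sits in parallel with R_B: R_B‖R_L = (278 × 1270) / (278 + 1270) = 228.1 Ω.
V_out = 42.5 × 228.1 / (270 + 228.1) = 42.5 × 228.1/498.1 = 19.5 V.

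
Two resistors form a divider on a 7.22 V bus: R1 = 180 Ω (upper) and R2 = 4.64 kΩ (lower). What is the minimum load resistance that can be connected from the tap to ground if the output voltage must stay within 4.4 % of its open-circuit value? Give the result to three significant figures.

R_L(min) ≈ 3.76 kΩ

Output resistance R_th = R1‖R2 = (180 × 4640)/4820 = 173.3 Ω.
The fractional drop is R_th/(R_th + R_L); requiring this ≤ 0.0440 gives R_L ≥ R_th(1/0.0440 − 1) = 173.3 × 21.73 = 3.76 kΩ.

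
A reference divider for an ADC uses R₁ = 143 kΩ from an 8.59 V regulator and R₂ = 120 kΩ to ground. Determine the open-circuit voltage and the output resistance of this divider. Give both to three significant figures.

V_th is the open-circuit tap voltage: 8.59 × 120/(143 + 120) = 3.92 V.
With the supply zeroed, R₁ and R₂ appear in parallel from the tap: R_th = R₁‖R₂ = (143 × 120)/263.0 = 65.2 kΩ.

V_th = 3.92 V, R_th = 65.2 kΩ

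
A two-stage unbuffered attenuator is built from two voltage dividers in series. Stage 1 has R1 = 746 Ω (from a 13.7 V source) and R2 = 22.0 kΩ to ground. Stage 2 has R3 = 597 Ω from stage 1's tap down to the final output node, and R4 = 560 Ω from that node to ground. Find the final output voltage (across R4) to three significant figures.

Stage 2 presents R3+R4 = 1157 Ω as a load on stage 1's tap.
Stage 1's lower leg becomes R2‖(R3+R4) = 1099 Ω, so V_mid = 13.7 × 1099/1845 = 8.161 V.
Stage 2 is itself unloaded: V_out = V_mid × R4/(R3+R4) = 8.161 × 560/1157 = 3.95 V.

V_out ≈ 3.95 V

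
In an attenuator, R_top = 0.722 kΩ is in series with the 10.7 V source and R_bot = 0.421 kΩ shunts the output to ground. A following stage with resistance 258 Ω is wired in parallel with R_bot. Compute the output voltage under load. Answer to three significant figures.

V_out ≈ 1.94 V

The load sits in parallel with R_bot: R_bot‖R_L = (421 × 258) / (421 + 258) = 160.0 Ω.
V_out = 10.7 × 160.0 / (722 + 160.0) = 10.7 × 160.0/882.0 = 1.94 V.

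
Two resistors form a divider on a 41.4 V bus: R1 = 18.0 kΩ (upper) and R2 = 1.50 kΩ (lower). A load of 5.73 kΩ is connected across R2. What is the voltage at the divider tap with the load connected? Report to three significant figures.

The load sits in parallel with R2: R2‖R_L = (1.50 × 5.73) / (1.50 + 5.73) = 1.189 kΩ.
V_out = 41.4 × 1.189 / (18.0 + 1.189) = 41.4 × 1.189/19.19 = 2.56 V.

V_out ≈ 2.56 V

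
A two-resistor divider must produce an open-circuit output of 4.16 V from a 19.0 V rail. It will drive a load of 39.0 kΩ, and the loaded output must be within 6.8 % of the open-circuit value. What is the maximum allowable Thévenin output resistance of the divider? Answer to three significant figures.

R_th ≤ 2.85 kΩ

Loading drop = R_th/(R_th + R_L) ≤ 0.0680, so R_th ≤ R_L · ε/(1−ε) = 39.0 kΩ × 0.0680/0.9320 = 2.85 kΩ.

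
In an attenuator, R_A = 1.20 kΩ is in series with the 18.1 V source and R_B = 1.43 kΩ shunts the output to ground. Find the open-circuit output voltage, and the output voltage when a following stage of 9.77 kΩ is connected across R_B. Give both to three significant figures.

Unloaded: 9.84 V; loaded: 9.23 V

Open-circuit: V = 18.1 × 1.43/(1.20 + 1.43) = 9.84 V.
With the load, R_B becomes R_B‖R_L = 1.247 kΩ, so V = 18.1 × 1.247/2.447 = 9.23 V.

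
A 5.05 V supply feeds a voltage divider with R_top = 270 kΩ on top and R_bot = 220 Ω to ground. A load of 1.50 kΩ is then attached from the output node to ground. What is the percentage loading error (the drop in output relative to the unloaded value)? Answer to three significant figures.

12.8 %

The divider's output (Thévenin) resistance is R_top‖R_bot = 219.8 Ω.
Fractional drop under load = R_th/(R_th + R_L) = 219.8 / (219.8 + 1500) = 0.1278.
So the output falls by 12.8 %.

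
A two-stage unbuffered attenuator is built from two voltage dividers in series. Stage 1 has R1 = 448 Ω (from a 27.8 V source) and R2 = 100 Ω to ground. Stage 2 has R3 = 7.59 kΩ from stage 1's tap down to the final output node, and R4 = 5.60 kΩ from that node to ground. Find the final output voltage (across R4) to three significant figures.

V_out ≈ 2.14 V

Stage 2 presents R3+R4 = 13190 Ω as a load on stage 1's tap.
Stage 1's lower leg becomes R2‖(R3+R4) = 99.25 Ω, so V_mid = 27.8 × 99.25/547.2 = 5.042 V.
Stage 2 is itself unloaded: V_out = V_mid × R4/(R3+R4) = 5.042 × 5600/13190 = 2.14 V.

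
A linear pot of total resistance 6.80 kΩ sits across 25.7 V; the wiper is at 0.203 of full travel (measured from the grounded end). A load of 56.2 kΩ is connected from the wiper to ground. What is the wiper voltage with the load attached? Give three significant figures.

V ≈ 5.12 V

The wiper splits the pot into (1−α)R = 5.420 kΩ above and αR = 1.380 kΩ below.
Lower section ‖ load = 1.347 kΩ.
V_wiper = 25.7 × 1.347/(5.420 + 1.347) = 5.12 V.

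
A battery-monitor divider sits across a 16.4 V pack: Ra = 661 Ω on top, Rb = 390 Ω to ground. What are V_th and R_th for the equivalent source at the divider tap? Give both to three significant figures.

V_th = 6.09 V, R_th = 245 Ω

V_th is the open-circuit tap voltage: 16.4 × 390/(661 + 390) = 6.09 V.
With the supply zeroed, Ra and Rb appear in parallel from the tap: R_th = Ra‖Rb = (661 × 390)/1051 = 245 Ω.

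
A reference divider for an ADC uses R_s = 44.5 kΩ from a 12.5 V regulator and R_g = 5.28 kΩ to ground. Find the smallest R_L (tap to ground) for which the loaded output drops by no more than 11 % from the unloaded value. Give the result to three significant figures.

R_L(min) ≈ 38.2 kΩ

Output resistance R_th = R_s‖R_g = (44.5 × 5.28)/49.78 = 4.720 kΩ.
The fractional drop is R_th/(R_th + R_L); requiring this ≤ 0.110 gives R_L ≥ R_th(1/0.110 − 1) = 4.720 × 8.091 = 38.2 kΩ.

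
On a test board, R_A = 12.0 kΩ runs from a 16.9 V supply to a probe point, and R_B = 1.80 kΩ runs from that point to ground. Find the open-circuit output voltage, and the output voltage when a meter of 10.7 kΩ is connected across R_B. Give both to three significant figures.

Open-circuit: V = 16.9 × 1.80/(12.0 + 1.80) = 2.20 V.
With the load, R_B becomes R_B‖R_L = 1.541 kΩ, so V = 16.9 × 1.541/13.54 = 1.92 V.

Unloaded: 2.20 V; loaded: 1.92 V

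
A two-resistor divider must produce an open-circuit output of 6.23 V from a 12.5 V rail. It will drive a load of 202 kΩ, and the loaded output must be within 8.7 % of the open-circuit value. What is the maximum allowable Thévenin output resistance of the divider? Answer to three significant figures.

R_th ≤ 19.2 kΩ

Loading drop = R_th/(R_th + R_L) ≤ 0.0870, so R_th ≤ R_L · ε/(1−ε) = 202 kΩ × 0.0870/0.9130 = 19.2 kΩ.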